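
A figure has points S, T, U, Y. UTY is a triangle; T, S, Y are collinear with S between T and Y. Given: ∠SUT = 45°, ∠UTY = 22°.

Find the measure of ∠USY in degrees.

∠USY = 67°

1. ∠STU = 22°  [S on ray TY]
2. ∠TSU = 113°  [△UTS]
3. ∠USY = 67°  [linear pair at S on TY]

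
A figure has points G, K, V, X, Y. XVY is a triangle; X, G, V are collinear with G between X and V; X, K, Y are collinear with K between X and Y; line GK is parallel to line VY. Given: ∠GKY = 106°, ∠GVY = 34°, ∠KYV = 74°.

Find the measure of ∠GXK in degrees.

1. ∠XVY = 34°  [G on ray VX]
2. ∠VYX = 74°  [K on ray YX]
3. ∠VXY = 72°  [△XVY]
4. ∠GXK = 72°  [G on XV, K on XY]

∠GXK = 72°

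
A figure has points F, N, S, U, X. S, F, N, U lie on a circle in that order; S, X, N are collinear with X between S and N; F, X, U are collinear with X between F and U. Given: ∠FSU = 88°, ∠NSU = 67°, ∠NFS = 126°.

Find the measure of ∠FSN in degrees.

1. ∠FNU = 92°  [cyclic SFNU, opposite ∠S+∠N]
2. ∠NFU = 67°  [same arc NU]
3. ∠FUN = 21°  [△FNU]
4. ∠FSN = 21°  [same arc FN]

∠FSN = 21°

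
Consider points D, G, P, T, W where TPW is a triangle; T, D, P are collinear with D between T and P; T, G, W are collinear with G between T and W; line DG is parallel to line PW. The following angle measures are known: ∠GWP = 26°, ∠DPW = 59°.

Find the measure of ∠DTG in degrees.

1. ∠PWT = 26°  [G on ray WT]
2. ∠TPW = 59°  [D on ray PT]
3. ∠PTW = 95°  [△TPW]
4. ∠DTG = 95°  [D on TP, G on TW]

∠DTG = 95°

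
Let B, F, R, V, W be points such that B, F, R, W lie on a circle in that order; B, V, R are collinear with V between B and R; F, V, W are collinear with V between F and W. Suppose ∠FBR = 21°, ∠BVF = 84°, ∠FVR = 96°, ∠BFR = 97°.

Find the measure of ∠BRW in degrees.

1. ∠FWR = 21°  [same arc FR]
2. ∠RVW = 84°  [vertical angles at V]
3. ∠BRW = 75°  [△RVW]

∠BRW = 75°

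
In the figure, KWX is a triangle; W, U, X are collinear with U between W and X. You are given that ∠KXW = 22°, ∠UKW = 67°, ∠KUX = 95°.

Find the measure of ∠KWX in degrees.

1. ∠KUW = 85°  [linear pair at U on WX]
2. ∠KWU = 28°  [△KWU]
3. ∠KWX = 28°  [U on ray WX]

∠KWX = 28°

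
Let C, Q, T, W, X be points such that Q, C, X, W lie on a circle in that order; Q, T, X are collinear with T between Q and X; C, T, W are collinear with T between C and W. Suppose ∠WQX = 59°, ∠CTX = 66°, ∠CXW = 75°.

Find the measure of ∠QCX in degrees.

1. ∠WCX = 59°  [same arc XW]
2. ∠CXQ = 55°  [△CTX]
3. ∠CWX = 46°  [△CXW]
4. ∠CQX = 46°  [same arc CX]
5. ∠QCX = 79°  [△QCX]

∠QCX = 79°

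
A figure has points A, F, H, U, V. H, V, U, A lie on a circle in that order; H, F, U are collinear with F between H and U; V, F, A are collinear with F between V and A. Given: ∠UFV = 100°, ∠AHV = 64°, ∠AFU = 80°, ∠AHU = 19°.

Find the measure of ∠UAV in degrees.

1. ∠AUV = 116°  [cyclic HVUA, opposite ∠H+∠U]
2. ∠AVU = 19°  [same arc UA]
3. ∠UAV = 45°  [△VUA]

∠UAV = 45°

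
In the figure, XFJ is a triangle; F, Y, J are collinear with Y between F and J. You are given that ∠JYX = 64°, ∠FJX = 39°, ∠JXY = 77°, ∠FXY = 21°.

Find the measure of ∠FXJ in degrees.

∠FXJ = 98°

1. ∠FYX = 116°  [linear pair at Y on FJ]
2. ∠XFY = 43°  [△XFY]
3. ∠JFX = 43°  [Y on ray FJ]
4. ∠FXJ = 98°  [△XFJ]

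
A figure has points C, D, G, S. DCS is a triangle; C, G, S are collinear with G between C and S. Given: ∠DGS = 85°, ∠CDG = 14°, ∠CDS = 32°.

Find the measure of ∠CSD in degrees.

1. ∠CGD = 95°  [linear pair at G on CS]
2. ∠DCG = 71°  [△DCG]
3. ∠DCS = 71°  [G on ray CS]
4. ∠CSD = 77°  [△DCS]

∠CSD = 77°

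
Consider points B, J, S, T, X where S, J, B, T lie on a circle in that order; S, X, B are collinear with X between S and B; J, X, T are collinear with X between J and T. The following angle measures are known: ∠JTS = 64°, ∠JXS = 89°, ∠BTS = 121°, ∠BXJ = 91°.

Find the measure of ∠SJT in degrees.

1. ∠JBS = 64°  [same arc SJ]
2. ∠BJS = 59°  [cyclic SJBT, opposite ∠J+∠T]
3. ∠BSJ = 57°  [△SJB]
4. ∠SJT = 34°  [△SXJ]

∠SJT = 34°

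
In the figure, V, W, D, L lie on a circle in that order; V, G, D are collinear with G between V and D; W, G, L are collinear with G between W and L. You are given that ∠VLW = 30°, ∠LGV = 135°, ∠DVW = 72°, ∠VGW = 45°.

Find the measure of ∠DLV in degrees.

1. ∠VDW = 30°  [same arc VW]
2. ∠DWV = 78°  [△VWD]
3. ∠DLV = 102°  [cyclic VWDL, opposite ∠W+∠L]

∠DLV = 102°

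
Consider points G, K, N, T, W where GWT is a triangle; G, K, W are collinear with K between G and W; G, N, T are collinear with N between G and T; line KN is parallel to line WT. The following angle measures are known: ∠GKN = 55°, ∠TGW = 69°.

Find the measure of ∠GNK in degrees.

1. ∠GWT = 55°  [KN∥WT, corresponding at K]
2. ∠GTW = 56°  [△GWT]
3. ∠GNK = 56°  [KN∥WT, corresponding at N]

∠GNK = 56°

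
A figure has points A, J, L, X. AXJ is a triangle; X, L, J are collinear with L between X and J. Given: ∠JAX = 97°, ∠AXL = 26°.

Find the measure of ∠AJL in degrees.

1. ∠AXJ = 26°  [L on ray XJ]
2. ∠AJX = 57°  [△AXJ]
3. ∠AJL = 57°  [L on ray JX]

∠AJL = 57°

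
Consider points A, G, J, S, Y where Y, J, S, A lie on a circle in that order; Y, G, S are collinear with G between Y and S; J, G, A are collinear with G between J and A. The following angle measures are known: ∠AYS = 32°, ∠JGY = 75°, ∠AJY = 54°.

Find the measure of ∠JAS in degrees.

1. ∠AGS = 75°  [vertical angles at G]
2. ∠ASY = 54°  [same arc YA]
3. ∠JAS = 51°  [△SGA]

∠JAS = 51°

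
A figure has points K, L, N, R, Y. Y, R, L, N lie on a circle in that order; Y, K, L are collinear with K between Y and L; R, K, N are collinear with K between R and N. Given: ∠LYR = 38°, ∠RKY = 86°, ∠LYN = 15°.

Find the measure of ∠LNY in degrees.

1. ∠LNR = 38°  [same arc RL]
2. ∠LKN = 86°  [vertical angles at K]
3. ∠NLY = 56°  [△LKN]
4. ∠LNY = 109°  [△YLN]

∠LNY = 109°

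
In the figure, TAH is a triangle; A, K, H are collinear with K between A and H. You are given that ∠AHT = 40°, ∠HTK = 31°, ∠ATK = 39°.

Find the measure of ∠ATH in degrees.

1. ∠KHT = 40°  [K on ray HA]
2. ∠HKT = 109°  [△TKH]
3. ∠AKT = 71°  [linear pair at K on AH]
4. ∠KAT = 70°  [△TAK]
5. ∠HAT = 70°  [K on ray AH]
6. ∠ATH = 70°  [△TAH]

∠ATH = 70°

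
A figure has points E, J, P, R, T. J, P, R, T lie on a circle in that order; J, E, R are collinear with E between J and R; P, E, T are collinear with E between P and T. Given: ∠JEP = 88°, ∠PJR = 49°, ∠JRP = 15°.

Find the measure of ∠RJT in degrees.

1. ∠RET = 88°  [vertical angles at E]
2. ∠JTP = 15°  [same arc JP]
3. ∠JET = 92°  [linear pair at E on JR]
4. ∠RJT = 73°  [△JET]

∠RJT = 73°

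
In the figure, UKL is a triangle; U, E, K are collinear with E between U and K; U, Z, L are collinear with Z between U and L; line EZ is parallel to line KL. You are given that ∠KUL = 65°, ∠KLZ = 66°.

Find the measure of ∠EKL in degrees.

∠EKL = 49°

1. ∠KLU = 66°  [Z on ray LU]
2. ∠LKU = 49°  [△UKL]
3. ∠EKL = 49°  [E on ray KU]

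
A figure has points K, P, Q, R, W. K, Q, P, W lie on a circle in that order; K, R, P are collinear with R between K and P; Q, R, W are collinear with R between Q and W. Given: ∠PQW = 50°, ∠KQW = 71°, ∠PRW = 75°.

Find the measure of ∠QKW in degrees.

∠QKW = 84°

1. ∠PKW = 50°  [same arc PW]
2. ∠KRW = 105°  [linear pair at R on KP]
3. ∠KWQ = 25°  [△KRW]
4. ∠QKW = 84°  [△KQW]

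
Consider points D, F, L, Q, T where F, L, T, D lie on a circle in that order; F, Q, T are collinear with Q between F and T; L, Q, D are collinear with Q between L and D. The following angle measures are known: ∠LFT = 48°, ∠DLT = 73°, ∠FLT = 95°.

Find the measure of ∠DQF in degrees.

1. ∠FTL = 37°  [△FLT]
2. ∠DFT = 73°  [same arc TD]
3. ∠FDL = 37°  [same arc FL]
4. ∠DQF = 70°  [△FQD]

∠DQF = 70°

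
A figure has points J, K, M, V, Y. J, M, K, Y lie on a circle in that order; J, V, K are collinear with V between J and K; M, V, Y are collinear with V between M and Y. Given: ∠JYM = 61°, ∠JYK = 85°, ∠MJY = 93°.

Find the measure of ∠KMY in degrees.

∠KMY = 69°

1. ∠JKM = 61°  [same arc JM]
2. ∠JMK = 95°  [cyclic JMKY, opposite ∠M+∠Y]
3. ∠MKY = 87°  [cyclic JMKY, opposite ∠J+∠K]
4. ∠KJM = 24°  [△JMK]
5. ∠KYM = 24°  [same arc MK]
6. ∠KMY = 69°  [△MKY]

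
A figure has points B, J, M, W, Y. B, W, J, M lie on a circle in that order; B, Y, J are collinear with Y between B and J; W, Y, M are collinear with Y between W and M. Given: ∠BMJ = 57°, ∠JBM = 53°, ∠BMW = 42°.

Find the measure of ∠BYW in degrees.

1. ∠BWJ = 123°  [cyclic BWJM, opposite ∠W+∠M]
2. ∠BJM = 70°  [△BJM]
3. ∠BJW = 42°  [same arc BW]
4. ∠JBW = 15°  [△BWJ]
5. ∠BWM = 70°  [same arc BM]
6. ∠BYW = 95°  [△BYW]

∠BYW = 95°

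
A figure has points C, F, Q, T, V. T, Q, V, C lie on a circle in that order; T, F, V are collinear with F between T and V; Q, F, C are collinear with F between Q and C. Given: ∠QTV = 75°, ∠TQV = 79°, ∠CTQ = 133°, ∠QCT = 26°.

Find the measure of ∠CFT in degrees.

∠CFT = 96°

1. ∠QCV = 75°  [same arc QV]
2. ∠QVT = 26°  [△TQV]
3. ∠CVQ = 47°  [cyclic TQVC, opposite ∠T+∠V]
4. ∠CQV = 58°  [△QVC]
5. ∠QFV = 96°  [△QFV]
6. ∠CFT = 96°  [vertical angles at F]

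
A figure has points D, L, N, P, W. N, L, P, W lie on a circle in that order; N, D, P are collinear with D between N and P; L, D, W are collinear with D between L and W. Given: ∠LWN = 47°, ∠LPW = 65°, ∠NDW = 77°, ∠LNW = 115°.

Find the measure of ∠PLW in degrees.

∠PLW = 56°

1. ∠LPN = 47°  [same arc NL]
2. ∠LDP = 77°  [vertical angles at D]
3. ∠PLW = 56°  [△LDP]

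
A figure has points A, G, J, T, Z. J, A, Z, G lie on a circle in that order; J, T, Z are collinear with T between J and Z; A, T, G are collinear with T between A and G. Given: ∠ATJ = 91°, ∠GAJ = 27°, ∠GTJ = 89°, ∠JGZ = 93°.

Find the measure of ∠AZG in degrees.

∠AZG = 58°

1. ∠GTZ = 91°  [vertical angles at T]
2. ∠GZJ = 27°  [same arc JG]
3. ∠GJZ = 60°  [△JZG]
4. ∠AGZ = 62°  [△ZTG]
5. ∠GAZ = 60°  [same arc ZG]
6. ∠AZG = 58°  [△AZG]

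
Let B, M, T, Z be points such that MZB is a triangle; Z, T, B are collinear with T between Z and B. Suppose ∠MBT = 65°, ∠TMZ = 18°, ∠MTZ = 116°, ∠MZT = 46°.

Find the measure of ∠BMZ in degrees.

∠BMZ = 69°

1. ∠MBZ = 65°  [T on ray BZ]
2. ∠BZM = 46°  [T on ray ZB]
3. ∠BMZ = 69°  [△MZB]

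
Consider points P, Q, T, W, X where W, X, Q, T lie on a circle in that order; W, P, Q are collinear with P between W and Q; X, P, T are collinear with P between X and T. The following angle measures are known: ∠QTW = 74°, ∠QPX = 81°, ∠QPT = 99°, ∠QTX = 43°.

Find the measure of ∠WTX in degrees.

∠WTX = 31°

1. ∠QXW = 106°  [cyclic WXQT, opposite ∠X+∠T]
2. ∠QWX = 43°  [same arc XQ]
3. ∠WQX = 31°  [△WXQ]
4. ∠WTX = 31°  [same arc WX]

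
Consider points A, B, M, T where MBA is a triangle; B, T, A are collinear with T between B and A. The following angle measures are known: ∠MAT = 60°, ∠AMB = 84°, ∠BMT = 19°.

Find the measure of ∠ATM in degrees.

1. ∠BAM = 60°  [T on ray AB]
2. ∠ABM = 36°  [△MBA]
3. ∠MBT = 36°  [T on ray BA]
4. ∠BTM = 125°  [△MBT]
5. ∠ATM = 55°  [linear pair at T on BA]

∠ATM = 55°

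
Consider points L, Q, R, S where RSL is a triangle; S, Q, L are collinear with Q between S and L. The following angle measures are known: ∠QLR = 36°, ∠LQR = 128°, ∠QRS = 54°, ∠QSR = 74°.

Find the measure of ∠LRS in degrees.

1. ∠RLS = 36°  [Q on ray LS]
2. ∠LSR = 74°  [Q on ray SL]
3. ∠LRS = 70°  [△RSL]

∠LRS = 70°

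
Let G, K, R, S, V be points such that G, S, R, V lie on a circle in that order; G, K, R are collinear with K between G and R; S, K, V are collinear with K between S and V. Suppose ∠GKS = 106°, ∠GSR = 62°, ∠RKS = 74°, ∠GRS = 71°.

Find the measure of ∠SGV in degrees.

1. ∠RGS = 47°  [△GSR]
2. ∠GVS = 71°  [same arc GS]
3. ∠GSV = 27°  [△GKS]
4. ∠SGV = 82°  [△GSV]

∠SGV = 82°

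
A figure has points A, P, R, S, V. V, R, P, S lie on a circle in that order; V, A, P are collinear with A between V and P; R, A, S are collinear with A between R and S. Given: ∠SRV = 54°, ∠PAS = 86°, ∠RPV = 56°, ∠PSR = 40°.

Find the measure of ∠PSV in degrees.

∠PSV = 96°

1. ∠SPV = 54°  [same arc VS]
2. ∠SAV = 94°  [linear pair at A on VP]
3. ∠RSV = 56°  [same arc VR]
4. ∠PVS = 30°  [△VAS]
5. ∠PSV = 96°  [△VPS]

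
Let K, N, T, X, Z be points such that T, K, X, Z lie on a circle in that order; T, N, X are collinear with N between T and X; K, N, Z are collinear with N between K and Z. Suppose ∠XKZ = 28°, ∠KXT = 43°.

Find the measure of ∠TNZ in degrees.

1. ∠XTZ = 28°  [same arc XZ]
2. ∠KZT = 43°  [same arc TK]
3. ∠TNZ = 109°  [△TNZ]

∠TNZ = 109°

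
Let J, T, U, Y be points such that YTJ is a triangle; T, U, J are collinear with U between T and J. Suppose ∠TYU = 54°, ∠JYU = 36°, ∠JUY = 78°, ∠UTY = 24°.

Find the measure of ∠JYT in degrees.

∠JYT = 90°

1. ∠UJY = 66°  [△YUJ]
2. ∠JTY = 24°  [U on ray TJ]
3. ∠TJY = 66°  [U on ray JT]
4. ∠JYT = 90°  [△YTJ]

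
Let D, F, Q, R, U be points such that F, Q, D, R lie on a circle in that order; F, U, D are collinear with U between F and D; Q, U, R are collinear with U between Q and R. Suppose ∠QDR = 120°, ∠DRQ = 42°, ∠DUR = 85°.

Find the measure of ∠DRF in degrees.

∠DRF = 109°

1. ∠DQR = 18°  [△QDR]
2. ∠FDR = 53°  [△DUR]
3. ∠DFR = 18°  [same arc DR]
4. ∠DRF = 109°  [△FDR]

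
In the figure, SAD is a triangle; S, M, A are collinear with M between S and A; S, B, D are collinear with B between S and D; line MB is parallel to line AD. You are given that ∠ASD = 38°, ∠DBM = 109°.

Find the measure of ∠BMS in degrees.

∠BMS = 71°

1. ∠BSM = 38°  [M on SA, B on SD]
2. ∠MBS = 71°  [linear pair at B on SD]
3. ∠BMS = 71°  [△SMB]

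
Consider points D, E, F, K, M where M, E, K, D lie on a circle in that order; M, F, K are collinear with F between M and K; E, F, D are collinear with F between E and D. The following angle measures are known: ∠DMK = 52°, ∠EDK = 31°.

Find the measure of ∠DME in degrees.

∠DME = 83°

1. ∠DEK = 52°  [same arc KD]
2. ∠DKE = 97°  [△EKD]
3. ∠DME = 83°  [cyclic MEKD, opposite ∠M+∠K]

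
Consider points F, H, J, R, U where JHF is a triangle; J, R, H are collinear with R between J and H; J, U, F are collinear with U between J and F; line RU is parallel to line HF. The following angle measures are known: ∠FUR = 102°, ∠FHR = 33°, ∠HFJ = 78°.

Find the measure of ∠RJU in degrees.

1. ∠FHJ = 33°  [R on ray HJ]
2. ∠FJH = 69°  [△JHF]
3. ∠RJU = 69°  [R on JH, U on JF]

∠RJU = 69°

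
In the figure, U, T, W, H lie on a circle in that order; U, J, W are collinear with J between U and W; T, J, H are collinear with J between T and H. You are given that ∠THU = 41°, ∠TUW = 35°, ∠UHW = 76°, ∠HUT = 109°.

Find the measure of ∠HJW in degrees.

∠HJW = 115°

1. ∠HTU = 30°  [△UTH]
2. ∠THW = 35°  [same arc TW]
3. ∠HWU = 30°  [same arc UH]
4. ∠HJW = 115°  [△WJH]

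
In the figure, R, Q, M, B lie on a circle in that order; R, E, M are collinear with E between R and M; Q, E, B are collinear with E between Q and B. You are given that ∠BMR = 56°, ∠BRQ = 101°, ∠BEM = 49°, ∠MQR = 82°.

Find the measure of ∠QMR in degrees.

1. ∠BQR = 56°  [same arc RB]
2. ∠QBR = 23°  [△RQB]
3. ∠QMR = 23°  [same arc RQ]

∠QMR = 23°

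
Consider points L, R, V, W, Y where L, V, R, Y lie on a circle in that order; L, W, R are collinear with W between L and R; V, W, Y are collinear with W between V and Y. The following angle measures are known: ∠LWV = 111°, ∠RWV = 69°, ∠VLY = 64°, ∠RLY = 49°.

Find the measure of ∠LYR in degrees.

1. ∠RWY = 111°  [vertical angles at W]
2. ∠VRY = 116°  [cyclic LVRY, opposite ∠L+∠R]
3. ∠RVY = 49°  [same arc RY]
4. ∠RYV = 15°  [△VRY]
5. ∠LRY = 54°  [△RWY]
6. ∠LYR = 77°  [△LRY]

∠LYR = 77°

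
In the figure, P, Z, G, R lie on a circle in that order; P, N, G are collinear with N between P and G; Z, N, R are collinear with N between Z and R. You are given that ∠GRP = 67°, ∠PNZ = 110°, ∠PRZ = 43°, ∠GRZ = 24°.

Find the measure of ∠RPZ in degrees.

1. ∠GPZ = 24°  [same arc ZG]
2. ∠PZR = 46°  [△PNZ]
3. ∠RPZ = 91°  [△PZR]

∠RPZ = 91°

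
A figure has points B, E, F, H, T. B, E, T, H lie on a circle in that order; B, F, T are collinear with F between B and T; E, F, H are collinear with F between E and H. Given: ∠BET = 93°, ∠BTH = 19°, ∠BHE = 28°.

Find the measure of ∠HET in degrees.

∠HET = 74°

1. ∠BHT = 87°  [cyclic BETH, opposite ∠E+∠H]
2. ∠HBT = 74°  [△BTH]
3. ∠HET = 74°  [same arc TH]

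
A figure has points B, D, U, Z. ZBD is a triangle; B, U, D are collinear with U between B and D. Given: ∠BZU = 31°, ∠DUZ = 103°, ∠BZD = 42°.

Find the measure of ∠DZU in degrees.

∠DZU = 11°

1. ∠BUZ = 77°  [linear pair at U on BD]
2. ∠UBZ = 72°  [△ZBU]
3. ∠DBZ = 72°  [U on ray BD]
4. ∠BDZ = 66°  [△ZBD]
5. ∠UDZ = 66°  [U on ray DB]
6. ∠DZU = 11°  [△ZUD]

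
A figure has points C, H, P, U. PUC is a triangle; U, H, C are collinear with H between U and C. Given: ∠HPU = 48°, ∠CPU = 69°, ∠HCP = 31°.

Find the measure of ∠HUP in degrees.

∠HUP = 80°

1. ∠PCU = 31°  [H on ray CU]
2. ∠CUP = 80°  [△PUC]
3. ∠HUP = 80°  [H on ray UC]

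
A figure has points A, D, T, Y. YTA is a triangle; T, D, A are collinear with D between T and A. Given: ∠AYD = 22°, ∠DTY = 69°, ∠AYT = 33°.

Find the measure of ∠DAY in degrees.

∠DAY = 78°

1. ∠ATY = 69°  [D on ray TA]
2. ∠TAY = 78°  [△YTA]
3. ∠DAY = 78°  [D on ray AT]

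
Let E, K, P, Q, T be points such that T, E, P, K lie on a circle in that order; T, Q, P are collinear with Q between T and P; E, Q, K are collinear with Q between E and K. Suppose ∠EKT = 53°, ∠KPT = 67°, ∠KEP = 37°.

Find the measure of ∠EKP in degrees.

∠EKP = 23°

1. ∠KET = 67°  [same arc TK]
2. ∠ETK = 60°  [△TEK]
3. ∠EPK = 120°  [cyclic TEPK, opposite ∠T+∠P]
4. ∠EKP = 23°  [△EPK]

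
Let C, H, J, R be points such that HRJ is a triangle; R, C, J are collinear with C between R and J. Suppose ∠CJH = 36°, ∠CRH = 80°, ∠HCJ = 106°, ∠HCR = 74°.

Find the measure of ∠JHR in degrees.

1. ∠HJR = 36°  [C on ray JR]
2. ∠HRJ = 80°  [C on ray RJ]
3. ∠JHR = 64°  [△HRJ]

∠JHR = 64°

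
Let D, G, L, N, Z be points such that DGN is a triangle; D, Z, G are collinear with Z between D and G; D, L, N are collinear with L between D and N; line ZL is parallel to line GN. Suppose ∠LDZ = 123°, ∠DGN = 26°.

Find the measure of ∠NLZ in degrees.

∠NLZ = 149°

1. ∠GDN = 123°  [Z on DG, L on DN]
2. ∠DNG = 31°  [△DGN]
3. ∠DLZ = 31°  [ZL∥GN, corresponding at L]
4. ∠NLZ = 149°  [linear pair at L on DN]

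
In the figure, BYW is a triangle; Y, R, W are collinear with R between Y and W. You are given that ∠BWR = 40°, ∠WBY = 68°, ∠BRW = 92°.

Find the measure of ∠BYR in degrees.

∠BYR = 72°

1. ∠BWY = 40°  [R on ray WY]
2. ∠BYW = 72°  [△BYW]
3. ∠BYR = 72°  [R on ray YW]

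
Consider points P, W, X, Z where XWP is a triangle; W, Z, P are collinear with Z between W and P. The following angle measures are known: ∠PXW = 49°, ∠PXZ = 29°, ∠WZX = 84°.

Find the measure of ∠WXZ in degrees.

1. ∠PZX = 96°  [linear pair at Z on WP]
2. ∠XPZ = 55°  [△XZP]
3. ∠WPX = 55°  [Z on ray PW]
4. ∠PWX = 76°  [△XWP]
5. ∠XWZ = 76°  [Z on ray WP]
6. ∠WXZ = 20°  [△XWZ]

∠WXZ = 20°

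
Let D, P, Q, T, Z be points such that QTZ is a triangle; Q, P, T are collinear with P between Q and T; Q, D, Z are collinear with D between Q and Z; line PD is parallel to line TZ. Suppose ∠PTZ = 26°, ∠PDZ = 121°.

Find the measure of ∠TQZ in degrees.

1. ∠QTZ = 26°  [P on ray TQ]
2. ∠PDQ = 59°  [linear pair at D on QZ]
3. ∠DPQ = 26°  [PD∥TZ, corresponding at P]
4. ∠DQP = 95°  [△QPD]
5. ∠TQZ = 95°  [P on QT, D on QZ]

∠TQZ = 95°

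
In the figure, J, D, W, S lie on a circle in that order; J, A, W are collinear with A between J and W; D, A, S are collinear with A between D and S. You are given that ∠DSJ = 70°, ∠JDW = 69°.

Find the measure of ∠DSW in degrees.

1. ∠DWJ = 70°  [same arc JD]
2. ∠DJW = 41°  [△JDW]
3. ∠DSW = 41°  [same arc DW]

∠DSW = 41°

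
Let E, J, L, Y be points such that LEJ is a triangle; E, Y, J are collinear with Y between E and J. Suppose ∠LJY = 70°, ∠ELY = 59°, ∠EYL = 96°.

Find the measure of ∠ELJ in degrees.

∠ELJ = 85°

1. ∠EJL = 70°  [Y on ray JE]
2. ∠LEY = 25°  [△LEY]
3. ∠JEL = 25°  [Y on ray EJ]
4. ∠ELJ = 85°  [△LEJ]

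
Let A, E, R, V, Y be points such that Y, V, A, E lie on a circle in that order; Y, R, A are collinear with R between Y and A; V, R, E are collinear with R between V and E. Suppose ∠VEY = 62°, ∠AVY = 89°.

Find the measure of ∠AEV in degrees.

∠AEV = 29°

1. ∠VAY = 62°  [same arc YV]
2. ∠AYV = 29°  [△YVA]
3. ∠AEV = 29°  [same arc VA]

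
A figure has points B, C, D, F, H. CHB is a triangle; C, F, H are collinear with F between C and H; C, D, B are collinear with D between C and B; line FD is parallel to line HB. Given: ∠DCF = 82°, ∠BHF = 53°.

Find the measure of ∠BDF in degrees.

1. ∠BCH = 82°  [F on CH, D on CB]
2. ∠BHC = 53°  [F on ray HC]
3. ∠CBH = 45°  [△CHB]
4. ∠CDF = 45°  [FD∥HB, corresponding at D]
5. ∠BDF = 135°  [linear pair at D on CB]

∠BDF = 135°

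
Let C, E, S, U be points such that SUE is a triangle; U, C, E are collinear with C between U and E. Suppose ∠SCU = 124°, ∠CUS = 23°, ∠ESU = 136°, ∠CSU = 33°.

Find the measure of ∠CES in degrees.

∠CES = 21°

1. ∠EUS = 23°  [C on ray UE]
2. ∠SEU = 21°  [△SUE]
3. ∠CES = 21°  [C on ray EU]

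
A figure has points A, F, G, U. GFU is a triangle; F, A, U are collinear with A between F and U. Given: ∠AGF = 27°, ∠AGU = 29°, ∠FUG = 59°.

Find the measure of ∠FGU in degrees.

1. ∠AUG = 59°  [A on ray UF]
2. ∠GAU = 92°  [△GAU]
3. ∠FAG = 88°  [linear pair at A on FU]
4. ∠AFG = 65°  [△GFA]
5. ∠GFU = 65°  [A on ray FU]
6. ∠FGU = 56°  [△GFU]

∠FGU = 56°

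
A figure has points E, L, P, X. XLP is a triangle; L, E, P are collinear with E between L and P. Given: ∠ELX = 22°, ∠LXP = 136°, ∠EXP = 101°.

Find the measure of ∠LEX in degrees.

∠LEX = 123°

1. ∠PLX = 22°  [E on ray LP]
2. ∠LPX = 22°  [△XLP]
3. ∠EPX = 22°  [E on ray PL]
4. ∠PEX = 57°  [△XEP]
5. ∠LEX = 123°  [linear pair at E on LP]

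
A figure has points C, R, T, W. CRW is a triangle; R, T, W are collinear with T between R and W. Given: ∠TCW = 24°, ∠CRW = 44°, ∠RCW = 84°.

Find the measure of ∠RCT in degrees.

∠RCT = 60°

1. ∠CWR = 52°  [△CRW]
2. ∠CRT = 44°  [T on ray RW]
3. ∠CWT = 52°  [T on ray WR]
4. ∠CTW = 104°  [△CTW]
5. ∠CTR = 76°  [linear pair at T on RW]
6. ∠RCT = 60°  [△CRT]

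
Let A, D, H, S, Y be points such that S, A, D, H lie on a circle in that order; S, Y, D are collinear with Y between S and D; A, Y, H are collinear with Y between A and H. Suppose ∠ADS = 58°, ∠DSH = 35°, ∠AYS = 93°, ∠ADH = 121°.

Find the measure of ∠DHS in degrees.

∠DHS = 82°

1. ∠DAH = 35°  [same arc DH]
2. ∠DYH = 93°  [vertical angles at Y]
3. ∠AHD = 24°  [△ADH]
4. ∠HDS = 63°  [△DYH]
5. ∠DHS = 82°  [△SDH]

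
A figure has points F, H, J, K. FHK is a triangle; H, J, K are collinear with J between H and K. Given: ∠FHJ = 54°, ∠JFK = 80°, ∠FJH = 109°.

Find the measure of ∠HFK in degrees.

∠HFK = 97°

1. ∠FHK = 54°  [J on ray HK]
2. ∠FJK = 71°  [linear pair at J on HK]
3. ∠FKJ = 29°  [△FJK]
4. ∠FKH = 29°  [J on ray KH]
5. ∠HFK = 97°  [△FHK]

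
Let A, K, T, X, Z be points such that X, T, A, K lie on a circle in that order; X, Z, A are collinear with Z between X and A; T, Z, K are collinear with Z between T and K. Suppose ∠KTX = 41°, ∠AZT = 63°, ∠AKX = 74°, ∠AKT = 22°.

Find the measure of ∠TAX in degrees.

∠TAX = 52°

1. ∠ATX = 106°  [cyclic XTAK, opposite ∠T+∠K]
2. ∠AXT = 22°  [same arc TA]
3. ∠TAX = 52°  [△XTA]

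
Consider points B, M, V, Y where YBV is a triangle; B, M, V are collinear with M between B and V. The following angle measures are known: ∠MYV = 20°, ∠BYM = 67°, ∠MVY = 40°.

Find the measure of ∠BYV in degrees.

∠BYV = 87°

1. ∠VMY = 120°  [△YMV]
2. ∠BVY = 40°  [M on ray VB]
3. ∠BMY = 60°  [linear pair at M on BV]
4. ∠MBY = 53°  [△YBM]
5. ∠VBY = 53°  [M on ray BV]
6. ∠BYV = 87°  [△YBV]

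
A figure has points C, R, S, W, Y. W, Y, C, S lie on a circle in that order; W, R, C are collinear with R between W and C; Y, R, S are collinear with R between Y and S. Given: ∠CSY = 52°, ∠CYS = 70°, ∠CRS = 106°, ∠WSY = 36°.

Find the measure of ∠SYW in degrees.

1. ∠CWY = 52°  [same arc YC]
2. ∠WRY = 106°  [vertical angles at R]
3. ∠SYW = 22°  [△WRY]

∠SYW = 22°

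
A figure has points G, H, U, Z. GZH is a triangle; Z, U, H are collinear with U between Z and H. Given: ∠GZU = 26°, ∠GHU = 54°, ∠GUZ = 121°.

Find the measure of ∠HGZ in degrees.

∠HGZ = 100°

1. ∠GZH = 26°  [U on ray ZH]
2. ∠GHZ = 54°  [U on ray HZ]
3. ∠HGZ = 100°  [△GZH]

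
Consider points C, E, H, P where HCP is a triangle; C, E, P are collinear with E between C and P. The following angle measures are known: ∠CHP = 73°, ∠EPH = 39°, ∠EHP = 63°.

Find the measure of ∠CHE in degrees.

1. ∠HEP = 78°  [△HEP]
2. ∠CPH = 39°  [E on ray PC]
3. ∠CEH = 102°  [linear pair at E on CP]
4. ∠HCP = 68°  [△HCP]
5. ∠ECH = 68°  [E on ray CP]
6. ∠CHE = 10°  [△HCE]

∠CHE = 10°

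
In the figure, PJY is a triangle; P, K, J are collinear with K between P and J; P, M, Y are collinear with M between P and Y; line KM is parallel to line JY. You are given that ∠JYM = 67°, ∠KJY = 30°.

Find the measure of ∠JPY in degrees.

∠JPY = 83°

1. ∠JYP = 67°  [M on ray YP]
2. ∠PJY = 30°  [K on ray JP]
3. ∠JPY = 83°  [△PJY]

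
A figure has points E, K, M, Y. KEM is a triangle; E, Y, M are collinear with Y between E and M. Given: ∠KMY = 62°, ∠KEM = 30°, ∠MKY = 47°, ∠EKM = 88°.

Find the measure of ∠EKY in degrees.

1. ∠KYM = 71°  [△KYM]
2. ∠KEY = 30°  [Y on ray EM]
3. ∠EYK = 109°  [linear pair at Y on EM]
4. ∠EKY = 41°  [△KEY]

∠EKY = 41°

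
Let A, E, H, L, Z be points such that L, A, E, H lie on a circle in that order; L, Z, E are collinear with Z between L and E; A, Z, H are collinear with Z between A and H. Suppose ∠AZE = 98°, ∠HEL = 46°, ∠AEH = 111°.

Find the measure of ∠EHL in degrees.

1. ∠HZL = 98°  [vertical angles at Z]
2. ∠HAL = 46°  [same arc LH]
3. ∠ALH = 69°  [cyclic LAEH, opposite ∠L+∠E]
4. ∠AHL = 65°  [△LAH]
5. ∠ELH = 17°  [△LZH]
6. ∠EHL = 117°  [△LEH]

∠EHL = 117°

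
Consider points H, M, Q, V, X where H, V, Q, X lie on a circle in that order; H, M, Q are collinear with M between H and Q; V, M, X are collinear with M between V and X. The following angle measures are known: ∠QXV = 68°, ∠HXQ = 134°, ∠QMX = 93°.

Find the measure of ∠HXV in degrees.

1. ∠HQX = 19°  [△QMX]
2. ∠QHX = 27°  [△HQX]
3. ∠HMX = 87°  [linear pair at M on HQ]
4. ∠HXV = 66°  [△HMX]

∠HXV = 66°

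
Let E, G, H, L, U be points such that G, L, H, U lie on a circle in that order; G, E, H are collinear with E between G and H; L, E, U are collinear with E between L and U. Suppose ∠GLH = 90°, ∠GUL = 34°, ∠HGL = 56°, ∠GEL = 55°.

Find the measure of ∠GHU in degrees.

1. ∠HUL = 56°  [same arc LH]
2. ∠HEU = 55°  [vertical angles at E]
3. ∠GHU = 69°  [△HEU]

∠GHU = 69°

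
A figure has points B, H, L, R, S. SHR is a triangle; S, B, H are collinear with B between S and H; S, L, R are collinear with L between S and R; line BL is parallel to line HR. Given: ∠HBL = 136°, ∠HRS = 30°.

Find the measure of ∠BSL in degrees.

1. ∠LBS = 44°  [linear pair at B on SH]
2. ∠BLS = 30°  [BL∥HR, corresponding at L]
3. ∠BSL = 106°  [△SBL]

∠BSL = 106°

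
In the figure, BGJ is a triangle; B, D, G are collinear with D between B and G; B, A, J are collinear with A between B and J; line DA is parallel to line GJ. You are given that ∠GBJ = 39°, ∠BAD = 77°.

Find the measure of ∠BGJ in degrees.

∠BGJ = 64°

1. ∠ABD = 39°  [D on BG, A on BJ]
2. ∠ADB = 64°  [△BDA]
3. ∠BGJ = 64°  [DA∥GJ, corresponding at D]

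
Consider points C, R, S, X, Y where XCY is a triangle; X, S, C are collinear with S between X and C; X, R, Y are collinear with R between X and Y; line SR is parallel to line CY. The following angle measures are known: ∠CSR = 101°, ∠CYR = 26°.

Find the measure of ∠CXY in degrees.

1. ∠RSX = 79°  [linear pair at S on XC]
2. ∠CYX = 26°  [R on ray YX]
3. ∠XCY = 79°  [SR∥CY, corresponding at S]
4. ∠CXY = 75°  [△XCY]

∠CXY = 75°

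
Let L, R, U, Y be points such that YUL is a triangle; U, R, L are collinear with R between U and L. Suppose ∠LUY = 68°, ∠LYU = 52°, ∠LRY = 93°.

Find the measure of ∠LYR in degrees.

∠LYR = 27°

1. ∠ULY = 60°  [△YUL]
2. ∠RLY = 60°  [R on ray LU]
3. ∠LYR = 27°  [△YRL]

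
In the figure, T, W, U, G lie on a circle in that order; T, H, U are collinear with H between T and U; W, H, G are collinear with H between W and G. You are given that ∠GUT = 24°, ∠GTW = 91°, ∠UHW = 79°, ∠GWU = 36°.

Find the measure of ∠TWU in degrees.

1. ∠GWT = 24°  [same arc TG]
2. ∠THW = 101°  [linear pair at H on TU]
3. ∠TUW = 65°  [△WHU]
4. ∠UTW = 55°  [△THW]
5. ∠TWU = 60°  [△TWU]

∠TWU = 60°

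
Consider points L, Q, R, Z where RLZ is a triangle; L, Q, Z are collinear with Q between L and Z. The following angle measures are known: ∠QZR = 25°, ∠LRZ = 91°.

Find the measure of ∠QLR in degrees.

∠QLR = 64°

1. ∠LZR = 25°  [Q on ray ZL]
2. ∠RLZ = 64°  [△RLZ]
3. ∠QLR = 64°  [Q on ray LZ]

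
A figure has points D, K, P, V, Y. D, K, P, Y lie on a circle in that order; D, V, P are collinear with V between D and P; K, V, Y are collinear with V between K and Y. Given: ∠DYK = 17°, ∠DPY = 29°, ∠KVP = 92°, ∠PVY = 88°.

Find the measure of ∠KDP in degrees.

1. ∠DKY = 29°  [same arc DY]
2. ∠DVK = 88°  [linear pair at V on DP]
3. ∠KDP = 63°  [△DVK]

∠KDP = 63°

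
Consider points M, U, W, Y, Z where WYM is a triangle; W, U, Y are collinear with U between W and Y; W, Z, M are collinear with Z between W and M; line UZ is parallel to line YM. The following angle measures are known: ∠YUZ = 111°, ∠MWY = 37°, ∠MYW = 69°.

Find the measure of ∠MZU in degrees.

1. ∠WUZ = 69°  [linear pair at U on WY]
2. ∠UWZ = 37°  [U on WY, Z on WM]
3. ∠UZW = 74°  [△WUZ]
4. ∠MZU = 106°  [linear pair at Z on WM]

∠MZU = 106°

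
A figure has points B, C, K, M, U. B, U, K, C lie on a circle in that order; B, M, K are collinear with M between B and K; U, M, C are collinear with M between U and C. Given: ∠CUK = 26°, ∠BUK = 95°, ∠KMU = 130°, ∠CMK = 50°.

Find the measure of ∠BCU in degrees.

1. ∠CBK = 26°  [same arc KC]
2. ∠BMC = 130°  [vertical angles at M]
3. ∠BCU = 24°  [△BMC]

∠BCU = 24°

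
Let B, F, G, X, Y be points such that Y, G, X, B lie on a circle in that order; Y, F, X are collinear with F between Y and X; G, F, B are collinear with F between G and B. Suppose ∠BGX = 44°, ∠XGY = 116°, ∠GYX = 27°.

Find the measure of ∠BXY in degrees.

1. ∠BYX = 44°  [same arc XB]
2. ∠XBY = 64°  [cyclic YGXB, opposite ∠G+∠B]
3. ∠BXY = 72°  [△YXB]

∠BXY = 72°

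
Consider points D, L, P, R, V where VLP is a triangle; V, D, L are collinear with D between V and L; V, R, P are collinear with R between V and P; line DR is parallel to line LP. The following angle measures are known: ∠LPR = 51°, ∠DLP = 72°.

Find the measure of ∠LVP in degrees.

∠LVP = 57°

1. ∠LPV = 51°  [R on ray PV]
2. ∠PLV = 72°  [D on ray LV]
3. ∠LVP = 57°  [△VLP]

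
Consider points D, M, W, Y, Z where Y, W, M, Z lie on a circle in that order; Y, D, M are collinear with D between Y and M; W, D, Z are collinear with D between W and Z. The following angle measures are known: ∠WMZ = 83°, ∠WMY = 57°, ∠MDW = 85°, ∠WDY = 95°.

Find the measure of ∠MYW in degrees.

∠MYW = 59°

1. ∠WYZ = 97°  [cyclic YWMZ, opposite ∠Y+∠M]
2. ∠WZY = 57°  [same arc YW]
3. ∠YWZ = 26°  [△YWZ]
4. ∠MYW = 59°  [△YDW]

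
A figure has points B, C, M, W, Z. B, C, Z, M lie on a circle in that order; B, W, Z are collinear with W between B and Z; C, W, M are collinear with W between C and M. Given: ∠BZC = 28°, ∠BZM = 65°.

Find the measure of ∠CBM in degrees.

∠CBM = 87°

1. ∠BMC = 28°  [same arc BC]
2. ∠BCM = 65°  [same arc BM]
3. ∠CBM = 87°  [△BCM]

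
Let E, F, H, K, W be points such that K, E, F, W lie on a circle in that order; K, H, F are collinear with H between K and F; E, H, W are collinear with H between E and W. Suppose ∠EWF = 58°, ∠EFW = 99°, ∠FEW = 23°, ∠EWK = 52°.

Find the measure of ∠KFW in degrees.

1. ∠EKW = 81°  [cyclic KEFW, opposite ∠K+∠F]
2. ∠KEW = 47°  [△KEW]
3. ∠KFW = 47°  [same arc KW]

∠KFW = 47°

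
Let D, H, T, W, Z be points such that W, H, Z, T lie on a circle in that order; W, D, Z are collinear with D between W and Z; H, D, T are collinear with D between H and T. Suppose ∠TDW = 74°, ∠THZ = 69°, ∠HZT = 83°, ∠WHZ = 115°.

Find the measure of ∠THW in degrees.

∠THW = 46°

1. ∠TWZ = 69°  [same arc ZT]
2. ∠HWT = 97°  [cyclic WHZT, opposite ∠W+∠Z]
3. ∠HTW = 37°  [△WDT]
4. ∠THW = 46°  [△WHT]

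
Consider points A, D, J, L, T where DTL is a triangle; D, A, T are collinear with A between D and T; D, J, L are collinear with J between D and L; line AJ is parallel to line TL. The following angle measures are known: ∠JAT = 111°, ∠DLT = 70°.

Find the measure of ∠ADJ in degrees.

∠ADJ = 41°

1. ∠DAJ = 69°  [linear pair at A on DT]
2. ∠AJD = 70°  [AJ∥TL, corresponding at J]
3. ∠ADJ = 41°  [△DAJ]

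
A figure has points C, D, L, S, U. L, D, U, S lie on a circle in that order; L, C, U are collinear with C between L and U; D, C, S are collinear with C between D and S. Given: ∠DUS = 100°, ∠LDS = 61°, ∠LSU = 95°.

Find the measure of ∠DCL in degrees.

∠DCL = 63°

1. ∠DLS = 80°  [cyclic LDUS, opposite ∠L+∠U]
2. ∠DSL = 39°  [△LDS]
3. ∠LDU = 85°  [cyclic LDUS, opposite ∠D+∠S]
4. ∠DUL = 39°  [same arc LD]
5. ∠DLU = 56°  [△LDU]
6. ∠DCL = 63°  [△LCD]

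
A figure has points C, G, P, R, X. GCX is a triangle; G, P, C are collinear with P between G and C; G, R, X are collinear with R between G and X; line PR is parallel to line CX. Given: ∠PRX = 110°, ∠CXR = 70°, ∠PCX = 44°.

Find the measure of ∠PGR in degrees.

∠PGR = 66°

1. ∠CXG = 70°  [R on ray XG]
2. ∠GCX = 44°  [P on ray CG]
3. ∠CGX = 66°  [△GCX]
4. ∠PGR = 66°  [P on GC, R on GX]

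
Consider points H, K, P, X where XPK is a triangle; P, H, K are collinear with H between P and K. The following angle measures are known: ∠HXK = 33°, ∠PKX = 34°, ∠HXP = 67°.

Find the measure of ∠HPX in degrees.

1. ∠HKX = 34°  [H on ray KP]
2. ∠KHX = 113°  [△XHK]
3. ∠PHX = 67°  [linear pair at H on PK]
4. ∠HPX = 46°  [△XPH]

∠HPX = 46°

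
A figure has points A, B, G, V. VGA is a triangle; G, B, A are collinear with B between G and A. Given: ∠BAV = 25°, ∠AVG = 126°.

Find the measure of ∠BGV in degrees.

1. ∠GAV = 25°  [B on ray AG]
2. ∠AGV = 29°  [△VGA]
3. ∠BGV = 29°  [B on ray GA]

∠BGV = 29°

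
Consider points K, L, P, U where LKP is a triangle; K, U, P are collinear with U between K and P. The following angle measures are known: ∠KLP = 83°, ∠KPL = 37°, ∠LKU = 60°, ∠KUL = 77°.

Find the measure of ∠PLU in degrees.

∠PLU = 40°

1. ∠LPU = 37°  [U on ray PK]
2. ∠LUP = 103°  [linear pair at U on KP]
3. ∠PLU = 40°  [△LUP]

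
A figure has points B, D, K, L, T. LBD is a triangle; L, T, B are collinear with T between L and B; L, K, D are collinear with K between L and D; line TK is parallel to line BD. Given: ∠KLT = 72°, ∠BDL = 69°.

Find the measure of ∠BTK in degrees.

∠BTK = 141°

1. ∠BLD = 72°  [T on LB, K on LD]
2. ∠DBL = 39°  [△LBD]
3. ∠KTL = 39°  [TK∥BD, corresponding at T]
4. ∠BTK = 141°  [linear pair at T on LB]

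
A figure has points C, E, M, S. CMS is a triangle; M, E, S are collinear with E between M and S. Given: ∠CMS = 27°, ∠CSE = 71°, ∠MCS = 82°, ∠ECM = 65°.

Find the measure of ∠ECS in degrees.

∠ECS = 17°

1. ∠CME = 27°  [E on ray MS]
2. ∠CEM = 88°  [△CME]
3. ∠CES = 92°  [linear pair at E on MS]
4. ∠ECS = 17°  [△CES]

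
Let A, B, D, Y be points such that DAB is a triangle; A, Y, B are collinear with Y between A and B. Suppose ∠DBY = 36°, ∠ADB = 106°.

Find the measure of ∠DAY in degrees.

1. ∠ABD = 36°  [Y on ray BA]
2. ∠BAD = 38°  [△DAB]
3. ∠DAY = 38°  [Y on ray AB]

∠DAY = 38°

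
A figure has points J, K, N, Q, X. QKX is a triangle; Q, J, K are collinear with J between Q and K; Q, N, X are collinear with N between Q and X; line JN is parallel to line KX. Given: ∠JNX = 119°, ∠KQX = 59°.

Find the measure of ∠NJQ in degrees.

1. ∠JNQ = 61°  [linear pair at N on QX]
2. ∠JQN = 59°  [J on QK, N on QX]
3. ∠NJQ = 60°  [△QJN]

∠NJQ = 60°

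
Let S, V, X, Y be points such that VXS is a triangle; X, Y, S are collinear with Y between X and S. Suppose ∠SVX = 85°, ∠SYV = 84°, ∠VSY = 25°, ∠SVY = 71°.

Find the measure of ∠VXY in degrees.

∠VXY = 70°

1. ∠VSX = 25°  [Y on ray SX]
2. ∠SXV = 70°  [△VXS]
3. ∠VXY = 70°  [Y on ray XS]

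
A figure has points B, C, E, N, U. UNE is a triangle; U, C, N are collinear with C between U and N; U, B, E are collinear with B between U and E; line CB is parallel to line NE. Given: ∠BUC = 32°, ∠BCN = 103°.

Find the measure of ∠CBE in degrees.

∠CBE = 109°

1. ∠BCU = 77°  [linear pair at C on UN]
2. ∠CBU = 71°  [△UCB]
3. ∠CBE = 109°  [linear pair at B on UE]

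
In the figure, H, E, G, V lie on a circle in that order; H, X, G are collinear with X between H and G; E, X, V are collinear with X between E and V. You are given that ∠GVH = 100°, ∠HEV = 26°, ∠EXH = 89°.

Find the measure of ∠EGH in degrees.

1. ∠GEH = 80°  [cyclic HEGV, opposite ∠E+∠V]
2. ∠EHG = 65°  [△HXE]
3. ∠EGH = 35°  [△HEG]

∠EGH = 35°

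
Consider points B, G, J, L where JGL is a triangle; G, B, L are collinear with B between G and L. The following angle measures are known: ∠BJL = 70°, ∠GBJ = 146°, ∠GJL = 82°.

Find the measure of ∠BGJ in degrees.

∠BGJ = 22°

1. ∠JBL = 34°  [linear pair at B on GL]
2. ∠BLJ = 76°  [△JBL]
3. ∠GLJ = 76°  [B on ray LG]
4. ∠JGL = 22°  [△JGL]
5. ∠BGJ = 22°  [B on ray GL]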